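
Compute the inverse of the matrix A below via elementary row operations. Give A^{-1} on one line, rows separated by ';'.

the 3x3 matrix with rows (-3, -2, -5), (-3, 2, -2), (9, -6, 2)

Gauss-Jordan on [A | I]:
R1 <- (1/-3)*R1:  [    1   2/3   5/3  |  -1/3     0     0 ]
R2 <- R2 - (-3)*R1:  [  0   4   3  |  -1   1   0 ]
R3 <- R3 - (9)*R1:  [   0  -12  -13  |    3    0    1 ]
R2 <- (1/4)*R2:  [    0     1   3/4  |  -1/4   1/4     0 ]
R1 <- R1 - (2/3)*R2:  [    1     0   7/6  |  -1/6  -1/6     0 ]
R3 <- R3 - (-12)*R2:  [  0   0  -4  |   0   3   1 ]
R3 <- (1/-4)*R3:  [    0     0     1  |     0  -3/4  -1/4 ]
R1 <- R1 - (7/6)*R3:  [     1      0      0  |   -1/6  17/24   7/24 ]
R2 <- R2 - (3/4)*R3:  [     0      1      0  |   -1/4  13/16   3/16 ]
Right block of [I | A^{-1}] is the inverse:
[ -1/6  17/24  7/24 ]
[ -1/4  13/16  3/16 ]
[    0   -3/4  -1/4 ]

inverse = [-1/6 17/24 7/24; -1/4 13/16 3/16; 0 -3/4 -1/4]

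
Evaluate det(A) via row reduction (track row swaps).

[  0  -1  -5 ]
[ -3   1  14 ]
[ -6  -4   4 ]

Forward elimination:
R1 <-> R2   (pivot in column 1 was zero)
[ -3   1  14 ]
[  0  -1  -5 ]
[ -6  -4   4 ]
R3 <- R3 - (2)*R1:  [   0   -6  -24 ]
R3 <- R3 - (6)*R2:  [ 0  0  6 ]
Upper-triangular form:
[ -3   1  14 ]
[  0  -1  -5 ]
[  0   0   6 ]
det(A) = (-1)^1 * (-3) * (-1) * (6) = -18  (1 row swap -> sign -1)

det(A) = -18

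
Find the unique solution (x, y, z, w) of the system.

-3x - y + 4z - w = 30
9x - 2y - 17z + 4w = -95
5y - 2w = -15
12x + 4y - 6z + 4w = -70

Forward elimination on [A|b]:
R2 <- R2 - (-3)*R1:  [  0  -5  -5   1  -5 ]
R4 <- R4 - (-4)*R1:  [  0   0  10   0  50 ]
R3 <- R3 - (-1)*R2:  [   0    0   -5   -1  -20 ]
R4 <- R4 - (-2)*R3:  [  0   0   0  -2  10 ]
Row echelon form:
[ -3  -1   4  -1  |   30 ]
[  0  -5  -5   1  |   -5 ]
[  0   0  -5  -1  |  -20 ]
[  0   0   0  -2  |   10 ]
Back-substitution:
w = (10) / -2 = -5
z = (-20 - (-1)*(-5)) / -5 = 5
y = (-5 - (-5)*(5) - (1)*(-5)) / -5 = -5
x = (30 - (-1)*(-5) - (4)*(5) - (-1)*(-5)) / -3 = 0

(0, -5, 5, -5)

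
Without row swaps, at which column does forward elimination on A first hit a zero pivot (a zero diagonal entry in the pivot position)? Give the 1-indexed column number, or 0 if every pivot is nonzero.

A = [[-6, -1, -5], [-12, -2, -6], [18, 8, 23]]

Naive forward elimination:
R2 <- R2 - (2)*R1:  [ 0  0  4 ]
R3 <- R3 - (-3)*R1:  [ 0  5  8 ]
Matrix at this point:
[ -6  -1  -5 ]
[  0   0   4 ]
[  0   5   8 ]
Pivot entry (2,2) is zero but row 3 has 5 in column 2 -> naive elimination stops; a row interchange (e.g. R2 <-> R3) would be required here.

first zero-pivot column = 2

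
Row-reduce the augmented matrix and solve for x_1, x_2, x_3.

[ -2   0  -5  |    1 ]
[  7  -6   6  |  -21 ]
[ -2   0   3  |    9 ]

Forward elimination on [A|b]:
R2 <- R2 - (-7/2)*R1:  [     0     -6  -23/2  -35/2 ]
R3 <- R3 - (1)*R1:  [ 0  0  8  8 ]
Row echelon form:
[ -2   0     -5  |      1 ]
[  0  -6  -23/2  |  -35/2 ]
[  0   0      8  |      8 ]
Back-substitution:
x_3 = (8) / 8 = 1
x_2 = (-35/2 - (-23/2)*(1)) / -6 = 1
x_1 = (1 - (-5)*(1)) / -2 = -3

(-3, 1, 1)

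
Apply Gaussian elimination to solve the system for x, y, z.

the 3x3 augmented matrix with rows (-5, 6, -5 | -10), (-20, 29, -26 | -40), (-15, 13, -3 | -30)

Forward elimination on [A|b]:
R2 <- R2 - (4)*R1:  [  0   5  -6   0 ]
R3 <- R3 - (3)*R1:  [  0  -5  12   0 ]
R3 <- R3 - (-1)*R2:  [ 0  0  6  0 ]
Row echelon form:
[ -5  6  -5  |  -10 ]
[  0  5  -6  |    0 ]
[  0  0   6  |    0 ]
Back-substitution:
z = (0) / 6 = 0
y = (0 - (-6)*(0)) / 5 = 0
x = (-10 - (6)*(0) - (-5)*(0)) / -5 = 2

(2, 0, 0)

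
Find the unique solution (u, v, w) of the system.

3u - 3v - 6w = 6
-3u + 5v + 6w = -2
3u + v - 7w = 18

Forward elimination on [A|b]:
R2 <- R2 - (-1)*R1:  [ 0  2  0  4 ]
R3 <- R3 - (1)*R1:  [  0   4  -1  12 ]
R3 <- R3 - (2)*R2:  [  0   0  -1   4 ]
Row echelon form:
[ 3  -3  -6  |  6 ]
[ 0   2   0  |  4 ]
[ 0   0  -1  |  4 ]
Back-substitution:
w = (4) / -1 = -4
v = (4) / 2 = 2
u = (6 - (-3)*(2) - (-6)*(-4)) / 3 = -4

(-4, 2, -4)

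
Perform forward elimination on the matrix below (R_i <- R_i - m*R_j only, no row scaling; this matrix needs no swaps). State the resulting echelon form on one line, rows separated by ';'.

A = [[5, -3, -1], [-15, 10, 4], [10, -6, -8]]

REF = [5 -3 -1; 0 1 1; 0 0 -6]

Forward elimination:
R2 <- R2 - (-3)*R1:  [ 0  1  1 ]
R3 <- R3 - (2)*R1:  [  0   0  -6 ]
Row echelon form:
[ 5  -3  -1 ]
[ 0   1   1 ]
[ 0   0  -6 ]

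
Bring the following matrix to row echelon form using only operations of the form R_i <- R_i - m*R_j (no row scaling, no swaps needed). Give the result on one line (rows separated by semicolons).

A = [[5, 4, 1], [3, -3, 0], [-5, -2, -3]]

Forward elimination:
R2 <- R2 - (3/5)*R1:  [     0  -27/5   -3/5 ]
R3 <- R3 - (-1)*R1:  [  0   2  -2 ]
R3 <- R3 - (-10/27)*R2:  [     0      0  -20/9 ]
Row echelon form:
[ 5      4      1 ]
[ 0  -27/5   -3/5 ]
[ 0      0  -20/9 ]

REF = [5 4 1; 0 -27/5 -3/5; 0 0 -20/9]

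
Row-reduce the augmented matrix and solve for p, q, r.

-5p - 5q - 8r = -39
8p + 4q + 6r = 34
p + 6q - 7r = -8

Forward elimination on [A|b]:
R2 <- R2 - (-8/5)*R1:  [      0      -4   -34/5  -142/5 ]
R3 <- R3 - (-1/5)*R1:  [     0      5  -43/5  -79/5 ]
R3 <- R3 - (-5/4)*R2:  [       0        0  -171/10  -513/10 ]
Row echelon form:
[ -5  -5       -8  |      -39 ]
[  0  -4    -34/5  |   -142/5 ]
[  0   0  -171/10  |  -513/10 ]
Back-substitution:
r = (-513/10) / (-171/10) = 3
q = (-142/5 - (-34/5)*(3)) / -4 = 2
p = (-39 - (-5)*(2) - (-8)*(3)) / -5 = 1

(1, 2, 3)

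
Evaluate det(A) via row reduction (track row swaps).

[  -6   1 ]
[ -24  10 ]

Forward elimination:
R2 <- R2 - (4)*R1:  [ 0  6 ]
Upper-triangular form:
[ -6  1 ]
[  0  6 ]
det(A) = (-1)^0 * (-6) * (6) = -36  (0 row swaps -> sign +1)

det(A) = -36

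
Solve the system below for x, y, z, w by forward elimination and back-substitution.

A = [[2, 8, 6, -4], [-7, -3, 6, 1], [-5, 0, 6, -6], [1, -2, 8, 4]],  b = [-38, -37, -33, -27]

(3, -3, -4, -1)

Forward elimination on [A|b]:
R2 <- R2 - (-7/2)*R1:  [    0    25    27   -13  -170 ]
R3 <- R3 - (-5/2)*R1:  [    0    20    21   -16  -128 ]
R4 <- R4 - (1/2)*R1:  [  0  -6   5   6  -8 ]
R3 <- R3 - (4/5)*R2:  [     0      0   -3/5  -28/5      8 ]
R4 <- R4 - (-6/25)*R2:  [      0       0  287/25   72/25  -244/5 ]
R4 <- R4 - (-287/15)*R3:  [        0         0         0  -1564/15   1564/15 ]
Row echelon form:
[ 2   8     6        -4  |      -38 ]
[ 0  25    27       -13  |     -170 ]
[ 0   0  -3/5     -28/5  |        8 ]
[ 0   0     0  -1564/15  |  1564/15 ]
Back-substitution:
w = (1564/15) / (-1564/15) = -1
z = (8 - (-28/5)*(-1)) / (-3/5) = -4
y = (-170 - (27)*(-4) - (-13)*(-1)) / 25 = -3
x = (-38 - (8)*(-3) - (6)*(-4) - (-4)*(-1)) / 2 = 3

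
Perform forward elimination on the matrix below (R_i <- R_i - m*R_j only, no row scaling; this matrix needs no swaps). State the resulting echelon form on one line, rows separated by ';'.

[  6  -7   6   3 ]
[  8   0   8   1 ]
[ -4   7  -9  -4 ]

Forward elimination:
R2 <- R2 - (4/3)*R1:  [    0  28/3     0    -3 ]
R3 <- R3 - (-2/3)*R1:  [   0  7/3   -5   -2 ]
R3 <- R3 - (1/4)*R2:  [    0     0    -5  -5/4 ]
Row echelon form:
[ 6    -7   6     3 ]
[ 0  28/3   0    -3 ]
[ 0     0  -5  -5/4 ]

REF = [6 -7 6 3; 0 28/3 0 -3; 0 0 -5 -5/4]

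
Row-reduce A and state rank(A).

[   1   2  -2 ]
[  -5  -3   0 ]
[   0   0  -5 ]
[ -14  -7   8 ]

rank(A) = 3

Row reduction:
R2 <- R2 - (-5)*R1:  [   0    7  -10 ]
R4 <- R4 - (-14)*R1:  [   0   21  -20 ]
R4 <- R4 - (3)*R2:  [  0   0  10 ]
R4 <- R4 - (-2)*R3:  [ 0  0  0 ]
Row echelon form:
[ 1  2   -2 ]
[ 0  7  -10 ]
[ 0  0   -5 ]
[ 0  0    0 ]
Nonzero rows / pivot columns: 3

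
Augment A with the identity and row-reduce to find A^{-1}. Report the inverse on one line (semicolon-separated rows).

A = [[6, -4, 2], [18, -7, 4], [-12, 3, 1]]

inverse = [-19/90 1/9 -1/45; -11/15 1/3 2/15; -1/3 1/3 1/3]

Gauss-Jordan on [A | I]:
R1 <- (1/6)*R1:  [    1  -2/3   1/3  |   1/6     0     0 ]
R2 <- R2 - (18)*R1:  [  0   5  -2  |  -3   1   0 ]
R3 <- R3 - (-12)*R1:  [  0  -5   5  |   2   0   1 ]
R2 <- (1/5)*R2:  [    0     1  -2/5  |  -3/5   1/5     0 ]
R1 <- R1 - (-2/3)*R2:  [     1      0   1/15  |  -7/30   2/15      0 ]
R3 <- R3 - (-5)*R2:  [  0   0   3  |  -1   1   1 ]
R3 <- (1/3)*R3:  [    0     0     1  |  -1/3   1/3   1/3 ]
R1 <- R1 - (1/15)*R3:  [      1       0       0  |  -19/90     1/9   -1/45 ]
R2 <- R2 - (-2/5)*R3:  [      0       1       0  |  -11/15     1/3    2/15 ]
Right block of [I | A^{-1}] is the inverse:
[ -19/90  1/9  -1/45 ]
[ -11/15  1/3   2/15 ]
[   -1/3  1/3    1/3 ]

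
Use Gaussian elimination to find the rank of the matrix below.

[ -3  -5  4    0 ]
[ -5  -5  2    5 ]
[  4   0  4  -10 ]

rank(A) = 2

Row reduction:
R2 <- R2 - (5/3)*R1:  [     0   10/3  -14/3      5 ]
R3 <- R3 - (-4/3)*R1:  [     0  -20/3   28/3    -10 ]
R3 <- R3 - (-2)*R2:  [ 0  0  0  0 ]
Row echelon form:
[ -3    -5      4  0 ]
[  0  10/3  -14/3  5 ]
[  0     0      0  0 ]
Nonzero rows / pivot columns: 2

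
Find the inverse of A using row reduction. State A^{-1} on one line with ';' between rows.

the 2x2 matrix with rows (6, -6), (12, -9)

inverse = [-1/2 1/3; -2/3 1/3]

Gauss-Jordan on [A | I]:
R1 <- (1/6)*R1:  [   1   -1  |  1/6    0 ]
R2 <- R2 - (12)*R1:  [  0   3  |  -2   1 ]
R2 <- (1/3)*R2:  [    0     1  |  -2/3   1/3 ]
R1 <- R1 - (-1)*R2:  [    1     0  |  -1/2   1/3 ]
Right block of [I | A^{-1}] is the inverse:
[ -1/2  1/3 ]
[ -2/3  1/3 ]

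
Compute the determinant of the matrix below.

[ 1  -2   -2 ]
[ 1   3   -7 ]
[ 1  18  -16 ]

det(A) = 30

Forward elimination:
R2 <- R2 - (1)*R1:  [  0   5  -5 ]
R3 <- R3 - (1)*R1:  [   0   20  -14 ]
R3 <- R3 - (4)*R2:  [ 0  0  6 ]
Upper-triangular form:
[ 1  -2  -2 ]
[ 0   5  -5 ]
[ 0   0   6 ]
det(A) = (-1)^0 * (1) * (5) * (6) = 30  (0 row swaps -> sign +1)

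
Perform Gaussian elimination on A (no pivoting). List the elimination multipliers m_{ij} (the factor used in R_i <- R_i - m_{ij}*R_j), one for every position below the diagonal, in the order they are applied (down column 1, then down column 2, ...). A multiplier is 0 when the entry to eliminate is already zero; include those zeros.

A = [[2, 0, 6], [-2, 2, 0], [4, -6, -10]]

multipliers: -1, 2, -3

Forward elimination:
R2 <- R2 - (-1)*R1:  [ 0  2  6 ]
R3 <- R3 - (2)*R1:  [   0   -6  -22 ]
R3 <- R3 - (-3)*R2:  [  0   0  -4 ]
Multipliers (in order of application): m_{21} = -1, m_{31} = 2, m_{32} = -3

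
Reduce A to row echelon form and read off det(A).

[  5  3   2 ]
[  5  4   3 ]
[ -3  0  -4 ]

Forward elimination:
R2 <- R2 - (1)*R1:  [ 0  1  1 ]
R3 <- R3 - (-3/5)*R1:  [     0    9/5  -14/5 ]
R3 <- R3 - (9/5)*R2:  [     0      0  -23/5 ]
Upper-triangular form:
[ 5  3      2 ]
[ 0  1      1 ]
[ 0  0  -23/5 ]
det(A) = (-1)^0 * (5) * (1) * (-23/5) = -23  (0 row swaps -> sign +1)

det(A) = -23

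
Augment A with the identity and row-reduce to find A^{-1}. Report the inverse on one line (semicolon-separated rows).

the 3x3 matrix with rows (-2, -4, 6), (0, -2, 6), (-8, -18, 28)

Gauss-Jordan on [A | I]:
R1 <- (1/-2)*R1:  [    1     2    -3  |  -1/2     0     0 ]
R3 <- R3 - (-8)*R1:  [  0  -2   4  |  -4   0   1 ]
R2 <- (1/-2)*R2:  [    0     1    -3  |     0  -1/2     0 ]
R1 <- R1 - (2)*R2:  [    1     0     3  |  -1/2     1     0 ]
R3 <- R3 - (-2)*R2:  [  0   0  -2  |  -4  -1   1 ]
R3 <- (1/-2)*R3:  [    0     0     1  |     2   1/2  -1/2 ]
R1 <- R1 - (3)*R3:  [     1      0      0  |  -13/2   -1/2    3/2 ]
R2 <- R2 - (-3)*R3:  [    0     1     0  |     6     1  -3/2 ]
Right block of [I | A^{-1}] is the inverse:
[ -13/2  -1/2   3/2 ]
[     6     1  -3/2 ]
[     2   1/2  -1/2 ]

inverse = [-13/2 -1/2 3/2; 6 1 -3/2; 2 1/2 -1/2]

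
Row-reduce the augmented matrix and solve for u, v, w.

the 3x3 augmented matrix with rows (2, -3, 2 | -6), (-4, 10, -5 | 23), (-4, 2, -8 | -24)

(-2, 4, 5)

Forward elimination on [A|b]:
R2 <- R2 - (-2)*R1:  [  0   4  -1  11 ]
R3 <- R3 - (-2)*R1:  [   0   -4   -4  -36 ]
R3 <- R3 - (-1)*R2:  [   0    0   -5  -25 ]
Row echelon form:
[ 2  -3   2  |   -6 ]
[ 0   4  -1  |   11 ]
[ 0   0  -5  |  -25 ]
Back-substitution:
w = (-25) / -5 = 5
v = (11 - (-1)*(5)) / 4 = 4
u = (-6 - (-3)*(4) - (2)*(5)) / 2 = -2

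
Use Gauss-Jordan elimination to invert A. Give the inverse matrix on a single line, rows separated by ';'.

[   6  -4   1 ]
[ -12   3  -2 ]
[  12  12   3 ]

inverse = [-11/10 -4/5 -1/6; -2/5 -1/5 0; 6 4 1]

Gauss-Jordan on [A | I]:
R1 <- (1/6)*R1:  [    1  -2/3   1/6  |   1/6     0     0 ]
R2 <- R2 - (-12)*R1:  [  0  -5   0  |   2   1   0 ]
R3 <- R3 - (12)*R1:  [  0  20   1  |  -2   0   1 ]
R2 <- (1/-5)*R2:  [    0     1     0  |  -2/5  -1/5     0 ]
R1 <- R1 - (-2/3)*R2:  [     1      0    1/6  |  -1/10  -2/15      0 ]
R3 <- R3 - (20)*R2:  [ 0  0  1  |  6  4  1 ]
R1 <- R1 - (1/6)*R3:  [      1       0       0  |  -11/10    -4/5    -1/6 ]
Right block of [I | A^{-1}] is the inverse:
[ -11/10  -4/5  -1/6 ]
[   -2/5  -1/5     0 ]
[      6     4     1 ]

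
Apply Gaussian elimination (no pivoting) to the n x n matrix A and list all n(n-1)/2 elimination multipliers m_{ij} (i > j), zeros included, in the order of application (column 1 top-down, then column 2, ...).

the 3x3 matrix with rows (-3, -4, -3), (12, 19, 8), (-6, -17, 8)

Forward elimination:
R2 <- R2 - (-4)*R1:  [  0   3  -4 ]
R3 <- R3 - (2)*R1:  [  0  -9  14 ]
R3 <- R3 - (-3)*R2:  [ 0  0  2 ]
Multipliers (in order of application): m_{21} = -4, m_{31} = 2, m_{32} = -3

multipliers: -4, 2, -3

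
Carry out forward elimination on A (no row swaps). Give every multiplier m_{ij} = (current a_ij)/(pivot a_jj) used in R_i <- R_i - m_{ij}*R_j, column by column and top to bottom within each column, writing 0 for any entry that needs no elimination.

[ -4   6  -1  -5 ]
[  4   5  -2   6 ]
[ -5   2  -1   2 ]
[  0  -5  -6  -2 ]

Forward elimination:
R2 <- R2 - (-1)*R1:  [  0  11  -3   1 ]
R3 <- R3 - (5/4)*R1:  [     0  -11/2    1/4   33/4 ]
R4: entry in column 1 is already 0 -> m_{41} = 0 (no row operation needed)
R3 <- R3 - (-1/2)*R2:  [    0     0  -5/4  35/4 ]
R4 <- R4 - (-5/11)*R2:  [      0       0  -81/11  -17/11 ]
R4 <- R4 - (324/55)*R3:  [       0        0        0  -584/11 ]
Multipliers (in order of application): m_{21} = -1, m_{31} = 5/4, m_{41} = 0, m_{32} = -1/2, m_{42} = -5/11, m_{43} = 324/55

multipliers: -1, 5/4, 0, -1/2, -5/11, 324/55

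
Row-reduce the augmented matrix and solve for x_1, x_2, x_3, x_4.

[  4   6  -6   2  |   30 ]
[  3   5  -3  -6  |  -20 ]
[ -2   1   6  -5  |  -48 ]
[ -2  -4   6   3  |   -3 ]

(2, -1, -3, 5)

Forward elimination on [A|b]:
R2 <- R2 - (3/4)*R1:  [     0    1/2    3/2  -15/2  -85/2 ]
R3 <- R3 - (-1/2)*R1:  [   0    4    3   -4  -33 ]
R4 <- R4 - (-1/2)*R1:  [  0  -1   3   4  12 ]
R3 <- R3 - (8)*R2:  [   0    0   -9   56  307 ]
R4 <- R4 - (-2)*R2:  [   0    0    6  -11  -73 ]
R4 <- R4 - (-2/3)*R3:  [     0      0      0   79/3  395/3 ]
Row echelon form:
[ 4    6   -6      2  |     30 ]
[ 0  1/2  3/2  -15/2  |  -85/2 ]
[ 0    0   -9     56  |    307 ]
[ 0    0    0   79/3  |  395/3 ]
Back-substitution:
x_4 = (395/3) / (79/3) = 5
x_3 = (307 - (56)*(5)) / -9 = -3
x_2 = (-85/2 - (3/2)*(-3) - (-15/2)*(5)) / (1/2) = -1
x_1 = (30 - (6)*(-1) - (-6)*(-3) - (2)*(5)) / 4 = 2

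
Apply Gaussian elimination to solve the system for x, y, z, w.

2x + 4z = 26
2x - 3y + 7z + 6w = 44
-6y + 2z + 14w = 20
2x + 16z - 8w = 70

Forward elimination on [A|b]:
R2 <- R2 - (1)*R1:  [  0  -3   3   6  18 ]
R4 <- R4 - (1)*R1:  [  0   0  12  -8  44 ]
R3 <- R3 - (2)*R2:  [   0    0   -4    2  -16 ]
R4 <- R4 - (-3)*R3:  [  0   0   0  -2  -4 ]
Row echelon form:
[ 2   0   4   0  |   26 ]
[ 0  -3   3   6  |   18 ]
[ 0   0  -4   2  |  -16 ]
[ 0   0   0  -2  |   -4 ]
Back-substitution:
w = (-4) / -2 = 2
z = (-16 - (2)*(2)) / -4 = 5
y = (18 - (3)*(5) - (6)*(2)) / -3 = 3
x = (26 - (4)*(5)) / 2 = 3

(3, 3, 5, 2)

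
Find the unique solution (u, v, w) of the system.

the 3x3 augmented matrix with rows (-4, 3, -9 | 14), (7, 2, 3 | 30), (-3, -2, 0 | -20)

Forward elimination on [A|b]:
R2 <- R2 - (-7/4)*R1:  [     0   29/4  -51/4  109/2 ]
R3 <- R3 - (3/4)*R1:  [     0  -17/4   27/4  -61/2 ]
R3 <- R3 - (-17/29)*R2:  [      0       0  -21/29   42/29 ]
Row echelon form:
[ -4     3      -9  |     14 ]
[  0  29/4   -51/4  |  109/2 ]
[  0     0  -21/29  |  42/29 ]
Back-substitution:
w = (42/29) / (-21/29) = -2
v = (109/2 - (-51/4)*(-2)) / (29/4) = 4
u = (14 - (3)*(4) - (-9)*(-2)) / -4 = 4

(4, 4, -2)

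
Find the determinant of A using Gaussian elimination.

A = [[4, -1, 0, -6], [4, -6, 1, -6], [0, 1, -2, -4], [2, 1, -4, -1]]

Forward elimination:
R2 <- R2 - (1)*R1:  [  0  -5   1   0 ]
R4 <- R4 - (1/2)*R1:  [   0  3/2   -4    2 ]
R3 <- R3 - (-1/5)*R2:  [    0     0  -9/5    -4 ]
R4 <- R4 - (-3/10)*R2:  [      0       0  -37/10       2 ]
R4 <- R4 - (37/18)*R3:  [    0     0     0  92/9 ]
Upper-triangular form:
[ 4  -1     0    -6 ]
[ 0  -5     1     0 ]
[ 0   0  -9/5    -4 ]
[ 0   0     0  92/9 ]
det(A) = (-1)^0 * (4) * (-5) * (-9/5) * (92/9) = 368  (0 row swaps -> sign +1)

det(A) = 368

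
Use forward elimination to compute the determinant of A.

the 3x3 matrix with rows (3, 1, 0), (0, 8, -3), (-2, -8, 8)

det(A) = 126

Forward elimination:
R3 <- R3 - (-2/3)*R1:  [     0  -22/3      8 ]
R3 <- R3 - (-11/12)*R2:  [    0     0  21/4 ]
Upper-triangular form:
[ 3  1     0 ]
[ 0  8    -3 ]
[ 0  0  21/4 ]
det(A) = (-1)^0 * (3) * (8) * (21/4) = 126  (0 row swaps -> sign +1)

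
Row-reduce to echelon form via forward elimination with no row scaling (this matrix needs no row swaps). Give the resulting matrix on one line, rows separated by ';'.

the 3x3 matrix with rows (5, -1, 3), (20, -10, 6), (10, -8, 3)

REF = [5 -1 3; 0 -6 -6; 0 0 3]

Forward elimination:
R2 <- R2 - (4)*R1:  [  0  -6  -6 ]
R3 <- R3 - (2)*R1:  [  0  -6  -3 ]
R3 <- R3 - (1)*R2:  [ 0  0  3 ]
Row echelon form:
[ 5  -1   3 ]
[ 0  -6  -6 ]
[ 0   0   3 ]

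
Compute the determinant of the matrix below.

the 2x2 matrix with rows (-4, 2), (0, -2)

Forward elimination:
Upper-triangular form:
[ -4   2 ]
[  0  -2 ]
det(A) = (-1)^0 * (-4) * (-2) = 8  (0 row swaps -> sign +1)

det(A) = 8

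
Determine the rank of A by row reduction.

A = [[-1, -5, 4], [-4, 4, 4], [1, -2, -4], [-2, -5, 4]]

Row reduction:
R2 <- R2 - (4)*R1:  [   0   24  -12 ]
R3 <- R3 - (-1)*R1:  [  0  -7   0 ]
R4 <- R4 - (2)*R1:  [  0   5  -4 ]
R3 <- R3 - (-7/24)*R2:  [    0     0  -7/2 ]
R4 <- R4 - (5/24)*R2:  [    0     0  -3/2 ]
R4 <- R4 - (3/7)*R3:  [ 0  0  0 ]
Row echelon form:
[ -1  -5     4 ]
[  0  24   -12 ]
[  0   0  -7/2 ]
[  0   0     0 ]
Nonzero rows / pivot columns: 3

rank(A) = 3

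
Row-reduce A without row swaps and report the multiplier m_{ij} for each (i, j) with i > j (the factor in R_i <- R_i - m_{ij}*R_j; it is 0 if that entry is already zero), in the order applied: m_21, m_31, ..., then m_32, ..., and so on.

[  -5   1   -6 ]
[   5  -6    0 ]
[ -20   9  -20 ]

Forward elimination:
R2 <- R2 - (-1)*R1:  [  0  -5  -6 ]
R3 <- R3 - (4)*R1:  [ 0  5  4 ]
R3 <- R3 - (-1)*R2:  [  0   0  -2 ]
Multipliers (in order of application): m_{21} = -1, m_{31} = 4, m_{32} = -1

multipliers: -1, 4, -1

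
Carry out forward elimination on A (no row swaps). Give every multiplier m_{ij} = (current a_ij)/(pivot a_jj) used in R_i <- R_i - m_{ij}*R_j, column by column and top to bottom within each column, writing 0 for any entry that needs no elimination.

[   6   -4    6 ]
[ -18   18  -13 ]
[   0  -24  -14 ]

Forward elimination:
R2 <- R2 - (-3)*R1:  [ 0  6  5 ]
R3: entry in column 1 is already 0 -> m_{31} = 0 (no row operation needed)
R3 <- R3 - (-4)*R2:  [ 0  0  6 ]
Multipliers (in order of application): m_{21} = -3, m_{31} = 0, m_{32} = -4

multipliers: -3, 0, -4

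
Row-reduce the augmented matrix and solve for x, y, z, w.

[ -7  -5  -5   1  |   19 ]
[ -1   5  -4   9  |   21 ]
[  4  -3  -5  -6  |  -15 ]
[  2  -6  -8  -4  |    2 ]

Forward elimination on [A|b]:
R2 <- R2 - (1/7)*R1:  [     0   40/7  -23/7   62/7  128/7 ]
R3 <- R3 - (-4/7)*R1:  [     0  -41/7  -55/7  -38/7  -29/7 ]
R4 <- R4 - (-2/7)*R1:  [     0  -52/7  -66/7  -26/7   52/7 ]
R3 <- R3 - (-41/40)*R2:  [       0        0  -449/40    73/20     73/5 ]
R4 <- R4 - (-13/10)*R2:  [       0        0  -137/10     39/5    156/5 ]
R4 <- R4 - (548/449)*R3:  [        0         0         0  1502/449  6008/449 ]
Row echelon form:
[ -7    -5       -5         1  |        19 ]
[  0  40/7    -23/7      62/7  |     128/7 ]
[  0     0  -449/40     73/20  |      73/5 ]
[  0     0        0  1502/449  |  6008/449 ]
Back-substitution:
w = (6008/449) / (1502/449) = 4
z = (73/5 - (73/20)*(4)) / (-449/40) = 0
y = (128/7 - (-23/7)*(0) - (62/7)*(4)) / (40/7) = -3
x = (19 - (-5)*(-3) - (-5)*(0) - (1)*(4)) / -7 = 0

(0, -3, 0, 4)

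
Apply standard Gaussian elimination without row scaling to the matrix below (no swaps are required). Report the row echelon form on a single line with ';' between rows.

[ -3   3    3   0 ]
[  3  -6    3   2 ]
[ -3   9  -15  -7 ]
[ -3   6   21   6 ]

Forward elimination:
R2 <- R2 - (-1)*R1:  [  0  -3   6   2 ]
R3 <- R3 - (1)*R1:  [   0    6  -18   -7 ]
R4 <- R4 - (1)*R1:  [  0   3  18   6 ]
R3 <- R3 - (-2)*R2:  [  0   0  -6  -3 ]
R4 <- R4 - (-1)*R2:  [  0   0  24   8 ]
R4 <- R4 - (-4)*R3:  [  0   0   0  -4 ]
Row echelon form:
[ -3   3   3   0 ]
[  0  -3   6   2 ]
[  0   0  -6  -3 ]
[  0   0   0  -4 ]

REF = [-3 3 3 0; 0 -3 6 2; 0 0 -6 -3; 0 0 0 -4]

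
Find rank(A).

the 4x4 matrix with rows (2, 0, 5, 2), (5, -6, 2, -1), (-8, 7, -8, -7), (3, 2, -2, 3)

rank(A) = 4

Row reduction:
R2 <- R2 - (5/2)*R1:  [     0     -6  -21/2     -6 ]
R3 <- R3 - (-4)*R1:  [  0   7  12   1 ]
R4 <- R4 - (3/2)*R1:  [     0      2  -19/2      0 ]
R3 <- R3 - (-7/6)*R2:  [    0     0  -1/4    -6 ]
R4 <- R4 - (-1/3)*R2:  [   0    0  -13   -2 ]
R4 <- R4 - (52)*R3:  [   0    0    0  310 ]
Row echelon form:
[ 2   0      5    2 ]
[ 0  -6  -21/2   -6 ]
[ 0   0   -1/4   -6 ]
[ 0   0      0  310 ]
Nonzero rows / pivot columns: 4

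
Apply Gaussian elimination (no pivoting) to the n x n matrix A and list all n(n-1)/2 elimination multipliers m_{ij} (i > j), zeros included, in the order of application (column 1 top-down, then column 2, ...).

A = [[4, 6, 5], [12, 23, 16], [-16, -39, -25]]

Forward elimination:
R2 <- R2 - (3)*R1:  [ 0  5  1 ]
R3 <- R3 - (-4)*R1:  [   0  -15   -5 ]
R3 <- R3 - (-3)*R2:  [  0   0  -2 ]
Multipliers (in order of application): m_{21} = 3, m_{31} = -4, m_{32} = -3

multipliers: 3, -4, -3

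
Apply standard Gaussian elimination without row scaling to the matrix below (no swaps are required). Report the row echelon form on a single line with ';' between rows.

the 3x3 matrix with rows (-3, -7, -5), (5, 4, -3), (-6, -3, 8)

Forward elimination:
R2 <- R2 - (-5/3)*R1:  [     0  -23/3  -34/3 ]
R3 <- R3 - (2)*R1:  [  0  11  18 ]
R3 <- R3 - (-33/23)*R2:  [     0      0  40/23 ]
Row echelon form:
[ -3     -7     -5 ]
[  0  -23/3  -34/3 ]
[  0      0  40/23 ]

REF = [-3 -7 -5; 0 -23/3 -34/3; 0 0 40/23]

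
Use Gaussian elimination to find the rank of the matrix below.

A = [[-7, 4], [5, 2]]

Row reduction:
R2 <- R2 - (-5/7)*R1:  [    0  34/7 ]
Row echelon form:
[ -7     4 ]
[  0  34/7 ]
Nonzero rows / pivot columns: 2

rank(A) = 2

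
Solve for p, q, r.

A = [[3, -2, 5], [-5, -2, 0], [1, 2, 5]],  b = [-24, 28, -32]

(-4, -4, -4)

Forward elimination on [A|b]:
R2 <- R2 - (-5/3)*R1:  [     0  -16/3   25/3    -12 ]
R3 <- R3 - (1/3)*R1:  [    0   8/3  10/3   -24 ]
R3 <- R3 - (-1/2)*R2:  [    0     0  15/2   -30 ]
Row echelon form:
[ 3     -2     5  |  -24 ]
[ 0  -16/3  25/3  |  -12 ]
[ 0      0  15/2  |  -30 ]
Back-substitution:
r = (-30) / (15/2) = -4
q = (-12 - (25/3)*(-4)) / (-16/3) = -4
p = (-24 - (-2)*(-4) - (5)*(-4)) / 3 = -4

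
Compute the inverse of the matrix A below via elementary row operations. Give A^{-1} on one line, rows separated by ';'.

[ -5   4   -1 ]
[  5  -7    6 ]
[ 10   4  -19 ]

Gauss-Jordan on [A | I]:
R1 <- (1/-5)*R1:  [    1  -4/5   1/5  |  -1/5     0     0 ]
R2 <- R2 - (5)*R1:  [  0  -3   5  |   1   1   0 ]
R3 <- R3 - (10)*R1:  [   0   12  -21  |    2    0    1 ]
R2 <- (1/-3)*R2:  [    0     1  -5/3  |  -1/3  -1/3     0 ]
R1 <- R1 - (-4/5)*R2:  [      1       0  -17/15  |   -7/15   -4/15       0 ]
R3 <- R3 - (12)*R2:  [  0   0  -1  |   6   4   1 ]
R3 <- (1/-1)*R3:  [  0   0   1  |  -6  -4  -1 ]
R1 <- R1 - (-17/15)*R3:  [       1        0        0  |  -109/15    -24/5   -17/15 ]
R2 <- R2 - (-5/3)*R3:  [     0      1      0  |  -31/3     -7   -5/3 ]
Right block of [I | A^{-1}] is the inverse:
[ -109/15  -24/5  -17/15 ]
[   -31/3     -7    -5/3 ]
[      -6     -4      -1 ]

inverse = [-109/15 -24/5 -17/15; -31/3 -7 -5/3; -6 -4 -1]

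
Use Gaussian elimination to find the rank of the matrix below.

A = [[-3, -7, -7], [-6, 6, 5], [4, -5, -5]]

Row reduction:
R2 <- R2 - (2)*R1:  [  0  20  19 ]
R3 <- R3 - (-4/3)*R1:  [     0  -43/3  -43/3 ]
R3 <- R3 - (-43/60)*R2:  [      0       0  -43/60 ]
Row echelon form:
[ -3  -7      -7 ]
[  0  20      19 ]
[  0   0  -43/60 ]
Nonzero rows / pivot columns: 3

rank(A) = 3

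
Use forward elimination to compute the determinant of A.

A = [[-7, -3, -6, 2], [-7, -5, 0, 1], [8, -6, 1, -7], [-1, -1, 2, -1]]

Forward elimination:
R2 <- R2 - (1)*R1:  [  0  -2   6  -1 ]
R3 <- R3 - (-8/7)*R1:  [     0  -66/7  -41/7  -33/7 ]
R4 <- R4 - (1/7)*R1:  [    0  -4/7  20/7  -9/7 ]
R3 <- R3 - (33/7)*R2:  [      0       0  -239/7       0 ]
R4 <- R4 - (2/7)*R2:  [   0    0  8/7   -1 ]
R4 <- R4 - (-8/239)*R3:  [  0   0   0  -1 ]
Upper-triangular form:
[ -7  -3      -6   2 ]
[  0  -2       6  -1 ]
[  0   0  -239/7   0 ]
[  0   0       0  -1 ]
det(A) = (-1)^0 * (-7) * (-2) * (-239/7) * (-1) = 478  (0 row swaps -> sign +1)

det(A) = 478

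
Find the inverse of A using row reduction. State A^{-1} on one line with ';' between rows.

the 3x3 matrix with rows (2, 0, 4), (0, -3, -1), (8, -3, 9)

Gauss-Jordan on [A | I]:
R1 <- (1/2)*R1:  [   1    0    2  |  1/2    0    0 ]
R3 <- R3 - (8)*R1:  [  0  -3  -7  |  -4   0   1 ]
R2 <- (1/-3)*R2:  [    0     1   1/3  |     0  -1/3     0 ]
R3 <- R3 - (-3)*R2:  [  0   0  -6  |  -4  -1   1 ]
R3 <- (1/-6)*R3:  [    0     0     1  |   2/3   1/6  -1/6 ]
R1 <- R1 - (2)*R3:  [    1     0     0  |  -5/6  -1/3   1/3 ]
R2 <- R2 - (1/3)*R3:  [     0      1      0  |   -2/9  -7/18   1/18 ]
Right block of [I | A^{-1}] is the inverse:
[ -5/6   -1/3   1/3 ]
[ -2/9  -7/18  1/18 ]
[  2/3    1/6  -1/6 ]

inverse = [-5/6 -1/3 1/3; -2/9 -7/18 1/18; 2/3 1/6 -1/6]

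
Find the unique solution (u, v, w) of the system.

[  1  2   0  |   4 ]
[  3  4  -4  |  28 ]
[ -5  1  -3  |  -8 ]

Forward elimination on [A|b]:
R2 <- R2 - (3)*R1:  [  0  -2  -4  16 ]
R3 <- R3 - (-5)*R1:  [  0  11  -3  12 ]
R3 <- R3 - (-11/2)*R2:  [   0    0  -25  100 ]
Row echelon form:
[ 1   2    0  |    4 ]
[ 0  -2   -4  |   16 ]
[ 0   0  -25  |  100 ]
Back-substitution:
w = (100) / -25 = -4
v = (16 - (-4)*(-4)) / -2 = 0
u = (4 - (2)*(0)) / 1 = 4

(4, 0, -4)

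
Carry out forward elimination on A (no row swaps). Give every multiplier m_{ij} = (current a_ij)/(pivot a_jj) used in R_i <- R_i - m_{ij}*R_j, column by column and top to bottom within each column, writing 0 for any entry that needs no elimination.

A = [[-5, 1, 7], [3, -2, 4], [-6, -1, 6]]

multipliers: -3/5, 6/5, 11/7

Forward elimination:
R2 <- R2 - (-3/5)*R1:  [    0  -7/5  41/5 ]
R3 <- R3 - (6/5)*R1:  [     0  -11/5  -12/5 ]
R3 <- R3 - (11/7)*R2:  [      0       0  -107/7 ]
Multipliers (in order of application): m_{21} = -3/5, m_{31} = 6/5, m_{32} = 11/7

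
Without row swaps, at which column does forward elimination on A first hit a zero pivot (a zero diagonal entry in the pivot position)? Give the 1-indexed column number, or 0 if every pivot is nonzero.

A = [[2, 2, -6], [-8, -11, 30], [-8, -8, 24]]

Naive forward elimination:
R2 <- R2 - (-4)*R1:  [  0  -3   6 ]
R3 <- R3 - (-4)*R1:  [ 0  0  0 ]
Matrix at this point:
[ 2   2  -6 ]
[ 0  -3   6 ]
[ 0   0   0 ]
Pivot entry (3,3) in the last row is zero and there are no rows below to swap with -> zero pivot in column 3 (A is singular).

first zero-pivot column = 3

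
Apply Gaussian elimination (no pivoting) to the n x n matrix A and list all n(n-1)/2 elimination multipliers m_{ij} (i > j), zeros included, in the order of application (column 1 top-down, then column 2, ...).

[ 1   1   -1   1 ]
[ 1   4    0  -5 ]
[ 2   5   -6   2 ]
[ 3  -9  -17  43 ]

Forward elimination:
R2 <- R2 - (1)*R1:  [  0   3   1  -6 ]
R3 <- R3 - (2)*R1:  [  0   3  -4   0 ]
R4 <- R4 - (3)*R1:  [   0  -12  -14   40 ]
R3 <- R3 - (1)*R2:  [  0   0  -5   6 ]
R4 <- R4 - (-4)*R2:  [   0    0  -10   16 ]
R4 <- R4 - (2)*R3:  [ 0  0  0  4 ]
Multipliers (in order of application): m_{21} = 1, m_{31} = 2, m_{41} = 3, m_{32} = 1, m_{42} = -4, m_{43} = 2

multipliers: 1, 2, 3, 1, -4, 2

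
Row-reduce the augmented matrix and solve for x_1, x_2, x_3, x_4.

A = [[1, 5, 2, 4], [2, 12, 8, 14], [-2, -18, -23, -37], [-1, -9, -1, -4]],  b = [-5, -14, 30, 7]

Forward elimination on [A|b]:
R2 <- R2 - (2)*R1:  [  0   2   4   6  -4 ]
R3 <- R3 - (-2)*R1:  [   0   -8  -19  -29   20 ]
R4 <- R4 - (-1)*R1:  [  0  -4   1   0   2 ]
R3 <- R3 - (-4)*R2:  [  0   0  -3  -5   4 ]
R4 <- R4 - (-2)*R2:  [  0   0   9  12  -6 ]
R4 <- R4 - (-3)*R3:  [  0   0   0  -3   6 ]
Row echelon form:
[ 1  5   2   4  |  -5 ]
[ 0  2   4   6  |  -4 ]
[ 0  0  -3  -5  |   4 ]
[ 0  0   0  -3  |   6 ]
Back-substitution:
x_4 = (6) / -3 = -2
x_3 = (4 - (-5)*(-2)) / -3 = 2
x_2 = (-4 - (4)*(2) - (6)*(-2)) / 2 = 0
x_1 = (-5 - (5)*(0) - (2)*(2) - (4)*(-2)) / 1 = -1

(-1, 0, 2, -2)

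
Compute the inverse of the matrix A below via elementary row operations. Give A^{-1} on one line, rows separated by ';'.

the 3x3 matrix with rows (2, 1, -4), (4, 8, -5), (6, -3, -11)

inverse = [-103/48 23/48 9/16; 7/24 1/24 -1/8; -5/4 1/4 1/4]

Gauss-Jordan on [A | I]:
R1 <- (1/2)*R1:  [   1  1/2   -2  |  1/2    0    0 ]
R2 <- R2 - (4)*R1:  [  0   6   3  |  -2   1   0 ]
R3 <- R3 - (6)*R1:  [  0  -6   1  |  -3   0   1 ]
R2 <- (1/6)*R2:  [    0     1   1/2  |  -1/3   1/6     0 ]
R1 <- R1 - (1/2)*R2:  [     1      0   -9/4  |    2/3  -1/12      0 ]
R3 <- R3 - (-6)*R2:  [  0   0   4  |  -5   1   1 ]
R3 <- (1/4)*R3:  [    0     0     1  |  -5/4   1/4   1/4 ]
R1 <- R1 - (-9/4)*R3:  [       1        0        0  |  -103/48    23/48     9/16 ]
R2 <- R2 - (1/2)*R3:  [    0     1     0  |  7/24  1/24  -1/8 ]
Right block of [I | A^{-1}] is the inverse:
[ -103/48  23/48  9/16 ]
[    7/24   1/24  -1/8 ]
[    -5/4    1/4   1/4 ]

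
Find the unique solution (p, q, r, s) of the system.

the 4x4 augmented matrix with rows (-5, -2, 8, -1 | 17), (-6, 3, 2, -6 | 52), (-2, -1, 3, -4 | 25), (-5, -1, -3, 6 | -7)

Forward elimination on [A|b]:
R2 <- R2 - (6/5)*R1:  [     0   27/5  -38/5  -24/5  158/5 ]
R3 <- R3 - (2/5)*R1:  [     0   -1/5   -1/5  -18/5   91/5 ]
R4 <- R4 - (1)*R1:  [   0    1  -11    7  -24 ]
R3 <- R3 - (-1/27)*R2:  [      0       0  -13/27   -34/9  523/27 ]
R4 <- R4 - (5/27)*R2:  [       0        0  -259/27     71/9  -806/27 ]
R4 <- R4 - (259/13)*R3:  [        0         0         0   1081/13  -5405/13 ]
Row echelon form:
[ -5    -2       8       -1  |        17 ]
[  0  27/5   -38/5    -24/5  |     158/5 ]
[  0     0  -13/27    -34/9  |    523/27 ]
[  0     0       0  1081/13  |  -5405/13 ]
Back-substitution:
s = (-5405/13) / (1081/13) = -5
r = (523/27 - (-34/9)*(-5)) / (-13/27) = -1
q = (158/5 - (-38/5)*(-1) - (-24/5)*(-5)) / (27/5) = 0
p = (17 - (-2)*(0) - (8)*(-1) - (-1)*(-5)) / -5 = -4

(-4, 0, -1, -5)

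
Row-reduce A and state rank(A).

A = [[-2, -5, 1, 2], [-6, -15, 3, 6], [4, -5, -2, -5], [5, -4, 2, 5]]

Row reduction:
R2 <- R2 - (3)*R1:  [ 0  0  0  0 ]
R3 <- R3 - (-2)*R1:  [   0  -15    0   -1 ]
R4 <- R4 - (-5/2)*R1:  [     0  -33/2    9/2     10 ]
R2 <-> R3   (pivot in column 2 was zero)
[ -2     -5    1   2 ]
[  0    -15    0  -1 ]
[  0      0    0   0 ]
[  0  -33/2  9/2  10 ]
R4 <- R4 - (11/10)*R2:  [      0       0     9/2  111/10 ]
R3 <-> R4   (pivot in column 3 was zero)
[ -2   -5    1       2 ]
[  0  -15    0      -1 ]
[  0    0  9/2  111/10 ]
[  0    0    0       0 ]
Row echelon form:
[ -2   -5    1       2 ]
[  0  -15    0      -1 ]
[  0    0  9/2  111/10 ]
[  0    0    0       0 ]
Nonzero rows / pivot columns: 3

rank(A) = 3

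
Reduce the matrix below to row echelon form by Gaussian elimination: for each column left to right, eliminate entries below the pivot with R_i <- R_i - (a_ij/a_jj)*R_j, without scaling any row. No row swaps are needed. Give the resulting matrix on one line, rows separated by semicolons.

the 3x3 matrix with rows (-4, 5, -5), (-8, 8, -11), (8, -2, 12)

REF = [-4 5 -5; 0 -2 -1; 0 0 -2]

Forward elimination:
R2 <- R2 - (2)*R1:  [  0  -2  -1 ]
R3 <- R3 - (-2)*R1:  [ 0  8  2 ]
R3 <- R3 - (-4)*R2:  [  0   0  -2 ]
Row echelon form:
[ -4   5  -5 ]
[  0  -2  -1 ]
[  0   0  -2 ]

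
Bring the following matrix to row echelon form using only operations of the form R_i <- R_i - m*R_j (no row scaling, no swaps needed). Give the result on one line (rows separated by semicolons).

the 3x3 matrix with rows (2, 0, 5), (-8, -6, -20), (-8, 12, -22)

REF = [2 0 5; 0 -6 0; 0 0 -2]

Forward elimination:
R2 <- R2 - (-4)*R1:  [  0  -6   0 ]
R3 <- R3 - (-4)*R1:  [  0  12  -2 ]
R3 <- R3 - (-2)*R2:  [  0   0  -2 ]
Row echelon form:
[ 2   0   5 ]
[ 0  -6   0 ]
[ 0   0  -2 ]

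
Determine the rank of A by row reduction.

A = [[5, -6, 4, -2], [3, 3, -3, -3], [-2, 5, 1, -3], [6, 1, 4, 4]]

Row reduction:
R2 <- R2 - (3/5)*R1:  [     0   33/5  -27/5   -9/5 ]
R3 <- R3 - (-2/5)*R1:  [     0   13/5   13/5  -19/5 ]
R4 <- R4 - (6/5)*R1:  [    0  41/5  -4/5  32/5 ]
R3 <- R3 - (13/33)*R2:  [      0       0   52/11  -34/11 ]
R4 <- R4 - (41/33)*R2:  [     0      0  65/11  95/11 ]
R4 <- R4 - (5/4)*R3:  [    0     0     0  25/2 ]
Row echelon form:
[ 5    -6      4      -2 ]
[ 0  33/5  -27/5    -9/5 ]
[ 0     0  52/11  -34/11 ]
[ 0     0      0    25/2 ]
Nonzero rows / pivot columns: 4

rank(A) = 4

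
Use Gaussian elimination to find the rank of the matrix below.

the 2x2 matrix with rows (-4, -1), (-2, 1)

rank(A) = 2

Row reduction:
R2 <- R2 - (1/2)*R1:  [   0  3/2 ]
Row echelon form:
[ -4   -1 ]
[  0  3/2 ]
Nonzero rows / pivot columns: 2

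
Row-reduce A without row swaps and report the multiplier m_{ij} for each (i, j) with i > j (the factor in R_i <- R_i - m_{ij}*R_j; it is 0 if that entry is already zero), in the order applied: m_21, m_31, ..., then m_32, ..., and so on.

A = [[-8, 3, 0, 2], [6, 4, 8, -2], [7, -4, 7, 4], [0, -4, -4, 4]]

multipliers: -3/4, -7/8, 0, -11/50, -16/25, 28/219

Forward elimination:
R2 <- R2 - (-3/4)*R1:  [    0  25/4     8  -1/2 ]
R3 <- R3 - (-7/8)*R1:  [     0  -11/8      7   23/4 ]
R4: entry in column 1 is already 0 -> m_{41} = 0 (no row operation needed)
R3 <- R3 - (-11/50)*R2:  [      0       0  219/25  141/25 ]
R4 <- R4 - (-16/25)*R2:  [     0      0  28/25  92/25 ]
R4 <- R4 - (28/219)*R3:  [      0       0       0  216/73 ]
Multipliers (in order of application): m_{21} = -3/4, m_{31} = -7/8, m_{41} = 0, m_{32} = -11/50, m_{42} = -16/25, m_{43} = 28/219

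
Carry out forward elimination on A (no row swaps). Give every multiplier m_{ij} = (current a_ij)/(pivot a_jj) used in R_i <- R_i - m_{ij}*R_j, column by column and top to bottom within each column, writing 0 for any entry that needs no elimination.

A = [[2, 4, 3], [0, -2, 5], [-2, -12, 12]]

Forward elimination:
R2: entry in column 1 is already 0 -> m_{21} = 0 (no row operation needed)
R3 <- R3 - (-1)*R1:  [  0  -8  15 ]
R3 <- R3 - (4)*R2:  [  0   0  -5 ]
Multipliers (in order of application): m_{21} = 0, m_{31} = -1, m_{32} = 4

multipliers: 0, -1, 4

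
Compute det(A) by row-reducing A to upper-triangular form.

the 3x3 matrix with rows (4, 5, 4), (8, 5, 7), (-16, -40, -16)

Forward elimination:
R2 <- R2 - (2)*R1:  [  0  -5  -1 ]
R3 <- R3 - (-4)*R1:  [   0  -20    0 ]
R3 <- R3 - (4)*R2:  [ 0  0  4 ]
Upper-triangular form:
[ 4   5   4 ]
[ 0  -5  -1 ]
[ 0   0   4 ]
det(A) = (-1)^0 * (4) * (-5) * (4) = -80  (0 row swaps -> sign +1)

det(A) = -80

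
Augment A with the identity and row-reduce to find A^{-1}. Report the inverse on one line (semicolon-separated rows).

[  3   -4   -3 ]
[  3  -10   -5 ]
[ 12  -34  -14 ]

Gauss-Jordan on [A | I]:
R1 <- (1/3)*R1:  [    1  -4/3    -1  |   1/3     0     0 ]
R2 <- R2 - (3)*R1:  [  0  -6  -2  |  -1   1   0 ]
R3 <- R3 - (12)*R1:  [   0  -18   -2  |   -4    0    1 ]
R2 <- (1/-6)*R2:  [    0     1   1/3  |   1/6  -1/6     0 ]
R1 <- R1 - (-4/3)*R2:  [    1     0  -5/9  |   5/9  -2/9     0 ]
R3 <- R3 - (-18)*R2:  [  0   0   4  |  -1  -3   1 ]
R3 <- (1/4)*R3:  [    0     0     1  |  -1/4  -3/4   1/4 ]
R1 <- R1 - (-5/9)*R3:  [      1       0       0  |    5/12  -23/36    5/36 ]
R2 <- R2 - (1/3)*R3:  [     0      1      0  |    1/4   1/12  -1/12 ]
Right block of [I | A^{-1}] is the inverse:
[ 5/12  -23/36   5/36 ]
[  1/4    1/12  -1/12 ]
[ -1/4    -3/4    1/4 ]

inverse = [5/12 -23/36 5/36; 1/4 1/12 -1/12; -1/4 -3/4 1/4]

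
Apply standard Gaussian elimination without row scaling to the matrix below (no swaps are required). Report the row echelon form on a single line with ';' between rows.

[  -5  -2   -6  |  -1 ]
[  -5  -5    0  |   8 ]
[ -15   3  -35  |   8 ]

REF = [-5 -2 -6 -1; 0 -3 6 9; 0 0 1 38]

Forward elimination:
R2 <- R2 - (1)*R1:  [  0  -3   6   9 ]
R3 <- R3 - (3)*R1:  [   0    9  -17   11 ]
R3 <- R3 - (-3)*R2:  [  0   0   1  38 ]
Row echelon form:
[ -5  -2  -6  |  -1 ]
[  0  -3   6  |   9 ]
[  0   0   1  |  38 ]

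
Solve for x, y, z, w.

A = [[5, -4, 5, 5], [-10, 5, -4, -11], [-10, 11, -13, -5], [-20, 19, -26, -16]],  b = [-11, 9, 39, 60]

Forward elimination on [A|b]:
R2 <- R2 - (-2)*R1:  [   0   -3    6   -1  -13 ]
R3 <- R3 - (-2)*R1:  [  0   3  -3   5  17 ]
R4 <- R4 - (-4)*R1:  [  0   3  -6   4  16 ]
R3 <- R3 - (-1)*R2:  [ 0  0  3  4  4 ]
R4 <- R4 - (-1)*R2:  [ 0  0  0  3  3 ]
Row echelon form:
[ 5  -4  5   5  |  -11 ]
[ 0  -3  6  -1  |  -13 ]
[ 0   0  3   4  |    4 ]
[ 0   0  0   3  |    3 ]
Back-substitution:
w = (3) / 3 = 1
z = (4 - (4)*(1)) / 3 = 0
y = (-13 - (6)*(0) - (-1)*(1)) / -3 = 4
x = (-11 - (-4)*(4) - (5)*(0) - (5)*(1)) / 5 = 0

(0, 4, 0, 1)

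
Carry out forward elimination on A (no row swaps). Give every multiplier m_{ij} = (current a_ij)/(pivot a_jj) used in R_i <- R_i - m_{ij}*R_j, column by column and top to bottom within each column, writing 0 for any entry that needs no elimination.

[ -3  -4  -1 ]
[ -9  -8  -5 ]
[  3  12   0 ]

Forward elimination:
R2 <- R2 - (3)*R1:  [  0   4  -2 ]
R3 <- R3 - (-1)*R1:  [  0   8  -1 ]
R3 <- R3 - (2)*R2:  [ 0  0  3 ]
Multipliers (in order of application): m_{21} = 3, m_{31} = -1, m_{32} = 2

multipliers: 3, -1, 2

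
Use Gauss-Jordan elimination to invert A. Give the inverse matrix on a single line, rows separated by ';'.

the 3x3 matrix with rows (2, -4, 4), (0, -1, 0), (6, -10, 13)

Gauss-Jordan on [A | I]:
R1 <- (1/2)*R1:  [   1   -2    2  |  1/2    0    0 ]
R3 <- R3 - (6)*R1:  [  0   2   1  |  -3   0   1 ]
R2 <- (1/-1)*R2:  [  0   1   0  |   0  -1   0 ]
R1 <- R1 - (-2)*R2:  [   1    0    2  |  1/2   -2    0 ]
R3 <- R3 - (2)*R2:  [  0   0   1  |  -3   2   1 ]
R1 <- R1 - (2)*R3:  [    1     0     0  |  13/2    -6    -2 ]
Right block of [I | A^{-1}] is the inverse:
[ 13/2  -6  -2 ]
[    0  -1   0 ]
[   -3   2   1 ]

inverse = [13/2 -6 -2; 0 -1 0; -3 2 1]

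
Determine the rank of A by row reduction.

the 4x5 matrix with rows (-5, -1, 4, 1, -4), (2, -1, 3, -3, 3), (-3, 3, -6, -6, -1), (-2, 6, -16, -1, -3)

Row reduction:
R2 <- R2 - (-2/5)*R1:  [     0   -7/5   23/5  -13/5    7/5 ]
R3 <- R3 - (3/5)*R1:  [     0   18/5  -42/5  -33/5    7/5 ]
R4 <- R4 - (2/5)*R1:  [     0   32/5  -88/5   -7/5   -7/5 ]
R3 <- R3 - (-18/7)*R2:  [     0      0   24/7  -93/7      5 ]
R4 <- R4 - (-32/7)*R2:  [     0      0   24/7  -93/7      5 ]
R4 <- R4 - (1)*R3:  [ 0  0  0  0  0 ]
Row echelon form:
[ -5    -1     4      1   -4 ]
[  0  -7/5  23/5  -13/5  7/5 ]
[  0     0  24/7  -93/7    5 ]
[  0     0     0      0    0 ]
Nonzero rows / pivot columns: 3

rank(A) = 3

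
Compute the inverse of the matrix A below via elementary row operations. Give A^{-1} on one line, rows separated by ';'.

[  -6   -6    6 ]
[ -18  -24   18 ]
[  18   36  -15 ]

inverse = [-8/3 7/6 1/3; 1/2 -1/6 0; -2 1 1/3]

Gauss-Jordan on [A | I]:
R1 <- (1/-6)*R1:  [    1     1    -1  |  -1/6     0     0 ]
R2 <- R2 - (-18)*R1:  [  0  -6   0  |  -3   1   0 ]
R3 <- R3 - (18)*R1:  [  0  18   3  |   3   0   1 ]
R2 <- (1/-6)*R2:  [    0     1     0  |   1/2  -1/6     0 ]
R1 <- R1 - (1)*R2:  [    1     0    -1  |  -2/3   1/6     0 ]
R3 <- R3 - (18)*R2:  [  0   0   3  |  -6   3   1 ]
R3 <- (1/3)*R3:  [   0    0    1  |   -2    1  1/3 ]
R1 <- R1 - (-1)*R3:  [    1     0     0  |  -8/3   7/6   1/3 ]
Right block of [I | A^{-1}] is the inverse:
[ -8/3   7/6  1/3 ]
[  1/2  -1/6    0 ]
[   -2     1  1/3 ]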